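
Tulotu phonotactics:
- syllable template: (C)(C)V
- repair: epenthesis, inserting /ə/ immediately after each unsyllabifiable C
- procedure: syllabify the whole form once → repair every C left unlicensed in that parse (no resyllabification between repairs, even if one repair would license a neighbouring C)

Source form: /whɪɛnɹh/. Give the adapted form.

Under (C)(C)V, the unsyllabifiable consonants are /n/, /ɹ/, /h/ (no codas are permitted; onsets may contain at most 2 consonants).
Epenthesis after each stranded consonant: /n/ → /nə/, /ɹ/ → /ɹə/, /h/ → /hə/.

whɪɛnəɹəhə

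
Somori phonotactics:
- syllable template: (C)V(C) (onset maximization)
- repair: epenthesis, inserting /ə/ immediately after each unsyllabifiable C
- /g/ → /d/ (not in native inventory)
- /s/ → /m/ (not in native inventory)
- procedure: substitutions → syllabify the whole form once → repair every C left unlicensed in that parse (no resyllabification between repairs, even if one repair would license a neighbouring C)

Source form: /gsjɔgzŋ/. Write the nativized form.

Substitution: /g/ → /d/, /s/ → /m/, giving /dmjɔdzŋ/.
Under (C)V(C), the unsyllabifiable consonants are /d/, /m/, /z/, /ŋ/ (at most one coda consonant is licensed; onsets are limited to one consonant).
Epenthesis after each stranded consonant: /d/ → /də/, /m/ → /mə/, /z/ → /zə/, /ŋ/ → /ŋə/.

dəməjɔdzəŋə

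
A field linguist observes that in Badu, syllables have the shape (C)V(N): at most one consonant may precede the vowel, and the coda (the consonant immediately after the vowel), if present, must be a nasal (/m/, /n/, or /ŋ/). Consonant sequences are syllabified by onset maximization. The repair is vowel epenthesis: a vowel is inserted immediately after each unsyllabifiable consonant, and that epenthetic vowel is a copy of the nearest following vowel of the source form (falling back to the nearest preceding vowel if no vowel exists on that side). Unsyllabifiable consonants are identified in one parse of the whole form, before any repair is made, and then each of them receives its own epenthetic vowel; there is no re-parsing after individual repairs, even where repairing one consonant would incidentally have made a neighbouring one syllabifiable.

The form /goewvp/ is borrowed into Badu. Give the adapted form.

Syllabifying with onset maximization leaves /w/, /v/, /p/ stranded (only a nasal (/m/, /n/, or /ŋ/) is licensed in coda position; onsets are limited to one consonant).
Each unlicensed consonant becomes the onset of a new syllable: /w/ → /we/, /v/ → /ve/, /p/ → /pe/.

goewevepe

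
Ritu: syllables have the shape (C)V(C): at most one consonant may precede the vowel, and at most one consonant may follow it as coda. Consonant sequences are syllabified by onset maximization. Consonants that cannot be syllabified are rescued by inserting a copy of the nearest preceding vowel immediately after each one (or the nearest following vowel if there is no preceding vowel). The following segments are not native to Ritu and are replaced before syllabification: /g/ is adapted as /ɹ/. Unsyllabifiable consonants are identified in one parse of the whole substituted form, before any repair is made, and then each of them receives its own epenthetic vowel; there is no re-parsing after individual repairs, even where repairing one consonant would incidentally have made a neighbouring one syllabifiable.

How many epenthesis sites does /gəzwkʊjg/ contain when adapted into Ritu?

2

After substitution the input is /ɹəzwkʊjɹ/.
The unsyllabifiable consonants are /w/, /ɹ/; each receives one epenthetic vowel.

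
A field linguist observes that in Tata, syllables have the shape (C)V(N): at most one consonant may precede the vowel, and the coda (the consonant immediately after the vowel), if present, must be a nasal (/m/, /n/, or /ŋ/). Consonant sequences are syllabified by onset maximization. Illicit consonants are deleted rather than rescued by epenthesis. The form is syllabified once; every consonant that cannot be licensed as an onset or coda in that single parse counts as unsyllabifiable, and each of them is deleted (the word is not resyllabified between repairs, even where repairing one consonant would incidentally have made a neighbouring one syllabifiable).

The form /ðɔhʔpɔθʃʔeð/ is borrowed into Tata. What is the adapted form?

The consonants /h/, /ʔ/, /θ/, /ʃ/, /ð/ cannot be parsed into a legal (C)V(N) syllable (only a nasal (/m/, /n/, or /ŋ/) is licensed in coda position; onsets are limited to one consonant).
Deletion applies to /h/, /ʔ/, /θ/, /ʃ/, /ð/.

ðɔpɔʔe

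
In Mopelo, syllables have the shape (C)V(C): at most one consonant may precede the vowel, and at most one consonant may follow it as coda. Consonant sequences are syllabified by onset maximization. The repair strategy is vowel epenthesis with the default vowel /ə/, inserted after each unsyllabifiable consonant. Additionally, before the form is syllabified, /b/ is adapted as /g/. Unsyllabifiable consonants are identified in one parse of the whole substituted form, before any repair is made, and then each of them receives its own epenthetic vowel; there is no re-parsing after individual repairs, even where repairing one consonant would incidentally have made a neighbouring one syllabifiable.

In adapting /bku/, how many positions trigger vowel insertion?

After substitution the input is /gku/.
The unsyllabifiable consonants are /g/; each receives one epenthetic vowel.

1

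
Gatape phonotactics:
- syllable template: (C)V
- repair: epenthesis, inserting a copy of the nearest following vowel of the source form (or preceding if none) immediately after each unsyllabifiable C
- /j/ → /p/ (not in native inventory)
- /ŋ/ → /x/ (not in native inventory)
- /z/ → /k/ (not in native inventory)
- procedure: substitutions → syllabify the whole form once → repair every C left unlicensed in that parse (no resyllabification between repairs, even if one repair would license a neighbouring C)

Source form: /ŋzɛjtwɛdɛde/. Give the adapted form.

xɛkɛpɛtɛwɛdɛde

Substitution: /ŋ/ → /x/, /z/ → /k/, /j/ → /p/, giving /xkɛptwɛdɛde/.
Syllabifying with onset maximization leaves /x/, /p/, /t/ stranded (no codas are permitted; onsets are limited to one consonant).
Epenthesis after each stranded consonant: /x/ → /xɛ/, /p/ → /pɛ/, /t/ → /tɛ/.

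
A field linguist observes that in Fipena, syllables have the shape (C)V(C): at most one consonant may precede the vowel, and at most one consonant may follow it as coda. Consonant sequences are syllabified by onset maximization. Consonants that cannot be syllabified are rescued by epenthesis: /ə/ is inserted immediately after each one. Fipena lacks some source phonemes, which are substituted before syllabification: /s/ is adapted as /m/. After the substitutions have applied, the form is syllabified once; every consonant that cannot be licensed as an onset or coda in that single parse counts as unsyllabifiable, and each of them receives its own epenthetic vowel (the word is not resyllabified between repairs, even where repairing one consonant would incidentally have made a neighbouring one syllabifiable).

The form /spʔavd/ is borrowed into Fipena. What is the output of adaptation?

məpəʔavdə

Substitution: /s/ → /m/, giving /mpʔavd/.
Under (C)V(C), the unsyllabifiable consonants are /m/, /p/, /d/ (at most one coda consonant is licensed; onsets are limited to one consonant).
Epenthesis after each stranded consonant: /m/ → /mə/, /p/ → /pə/, /d/ → /də/.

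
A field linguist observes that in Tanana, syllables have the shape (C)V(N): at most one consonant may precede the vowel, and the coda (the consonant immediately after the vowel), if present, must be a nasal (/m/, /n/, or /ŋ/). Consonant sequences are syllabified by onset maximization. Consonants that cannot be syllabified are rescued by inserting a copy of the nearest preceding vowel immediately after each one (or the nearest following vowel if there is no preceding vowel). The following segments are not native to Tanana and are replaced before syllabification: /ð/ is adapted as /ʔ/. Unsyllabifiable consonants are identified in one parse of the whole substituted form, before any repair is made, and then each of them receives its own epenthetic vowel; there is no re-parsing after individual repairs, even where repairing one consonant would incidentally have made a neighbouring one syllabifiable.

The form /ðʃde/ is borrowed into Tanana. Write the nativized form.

Substitution: /ð/ → /ʔ/, giving /ʔʃde/.
The consonants /ʔ/, /ʃ/ cannot be parsed into a legal (C)V(N) syllable (only a nasal (/m/, /n/, or /ŋ/) is licensed in coda position; onsets are limited to one consonant).
Each unlicensed consonant becomes the onset of a new syllable: /ʔ/ → /ʔe/, /ʃ/ → /ʃe/.

ʔeʃede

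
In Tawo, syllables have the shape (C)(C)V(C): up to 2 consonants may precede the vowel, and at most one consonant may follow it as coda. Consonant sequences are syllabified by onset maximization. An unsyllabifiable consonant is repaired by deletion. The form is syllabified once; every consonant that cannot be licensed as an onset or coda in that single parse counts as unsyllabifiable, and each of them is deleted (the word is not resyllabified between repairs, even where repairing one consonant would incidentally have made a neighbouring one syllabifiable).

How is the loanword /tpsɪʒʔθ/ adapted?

psɪʒ

Under (C)(C)V(C), the unsyllabifiable consonants are /t/, /ʔ/, /θ/ (at most one coda consonant is licensed; onsets may contain at most 2 consonants).
Each unlicensed consonant is deleted: /t/, /ʔ/, /θ/.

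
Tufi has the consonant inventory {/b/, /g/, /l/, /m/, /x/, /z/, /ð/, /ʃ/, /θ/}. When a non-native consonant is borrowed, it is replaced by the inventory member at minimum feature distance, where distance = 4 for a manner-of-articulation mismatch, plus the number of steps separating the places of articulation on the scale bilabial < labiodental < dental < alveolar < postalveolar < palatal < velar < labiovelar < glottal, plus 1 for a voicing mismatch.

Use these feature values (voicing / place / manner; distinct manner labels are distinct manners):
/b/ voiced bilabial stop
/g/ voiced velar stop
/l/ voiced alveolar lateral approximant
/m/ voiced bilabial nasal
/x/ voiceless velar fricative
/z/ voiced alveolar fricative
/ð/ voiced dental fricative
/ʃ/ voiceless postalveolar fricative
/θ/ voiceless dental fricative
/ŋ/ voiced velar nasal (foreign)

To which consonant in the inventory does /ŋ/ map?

g

/g/ is closest: manner differs (nasal→stop, +4), place distance 0 (velar→velar), same voicing; total 4. Next closest is /x/ at distance 5.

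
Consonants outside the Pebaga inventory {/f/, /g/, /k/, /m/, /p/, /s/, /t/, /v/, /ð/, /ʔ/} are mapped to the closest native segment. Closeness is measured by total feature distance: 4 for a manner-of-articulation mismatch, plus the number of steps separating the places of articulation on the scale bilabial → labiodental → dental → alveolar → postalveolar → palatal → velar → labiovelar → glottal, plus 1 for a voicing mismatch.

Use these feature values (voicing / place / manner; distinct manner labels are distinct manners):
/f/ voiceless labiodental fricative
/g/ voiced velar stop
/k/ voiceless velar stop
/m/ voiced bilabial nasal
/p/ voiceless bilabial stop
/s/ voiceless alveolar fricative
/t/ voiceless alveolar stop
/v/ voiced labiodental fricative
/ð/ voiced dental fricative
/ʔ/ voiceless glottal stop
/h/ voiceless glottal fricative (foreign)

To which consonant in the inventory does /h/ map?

ʔ

/ʔ/ is closest: manner differs (fricative→stop, +4), place distance 0 (glottal→glottal), same voicing; total 4. Next closest is /s/ at distance 5.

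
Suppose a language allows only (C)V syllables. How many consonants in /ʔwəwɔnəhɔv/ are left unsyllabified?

Syllabifying with onset maximization leaves /ʔ/, /v/ stranded (no codas are permitted; onsets are limited to one consonant).

2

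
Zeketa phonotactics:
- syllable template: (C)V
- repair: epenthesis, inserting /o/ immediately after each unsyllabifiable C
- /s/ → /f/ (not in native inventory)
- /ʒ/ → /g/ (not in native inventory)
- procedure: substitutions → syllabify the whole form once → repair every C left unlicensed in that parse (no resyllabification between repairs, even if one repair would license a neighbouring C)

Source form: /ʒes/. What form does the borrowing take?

gefo

Substitution: /ʒ/ → /g/, /s/ → /f/, giving /gef/.
The consonants /f/ cannot be parsed into a legal (C)V syllable (no codas are permitted; onsets are limited to one consonant).
Inserting the epenthetic vowel yields /f/ → /fo/.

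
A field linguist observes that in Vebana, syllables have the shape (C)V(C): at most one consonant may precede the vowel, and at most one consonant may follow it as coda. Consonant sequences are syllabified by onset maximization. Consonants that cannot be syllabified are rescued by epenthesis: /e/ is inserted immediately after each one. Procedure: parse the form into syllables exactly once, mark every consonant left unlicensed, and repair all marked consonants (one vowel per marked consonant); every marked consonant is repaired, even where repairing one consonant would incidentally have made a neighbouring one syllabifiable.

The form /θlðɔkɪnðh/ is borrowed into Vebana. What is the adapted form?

Syllabifying with onset maximization leaves /θ/, /l/, /ð/, /h/ stranded (at most one coda consonant is licensed; onsets are limited to one consonant).
Epenthesis after each stranded consonant: /θ/ → /θe/, /l/ → /le/, /ð/ → /ðe/, /h/ → /he/.

θeleðɔkɪnðehe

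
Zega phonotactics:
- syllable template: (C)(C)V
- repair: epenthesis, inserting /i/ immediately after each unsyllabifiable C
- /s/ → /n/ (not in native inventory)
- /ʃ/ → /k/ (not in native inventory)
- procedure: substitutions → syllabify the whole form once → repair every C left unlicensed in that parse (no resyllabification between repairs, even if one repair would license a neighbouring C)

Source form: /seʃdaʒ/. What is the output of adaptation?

nekdaʒi

Substitution: /s/ → /n/, /ʃ/ → /k/, giving /nekdaʒ/.
Under (C)(C)V, the unsyllabifiable consonants are /ʒ/ (no codas are permitted; onsets may contain at most 2 consonants).
Each unlicensed consonant becomes the onset of a new syllable: /ʒ/ → /ʒi/.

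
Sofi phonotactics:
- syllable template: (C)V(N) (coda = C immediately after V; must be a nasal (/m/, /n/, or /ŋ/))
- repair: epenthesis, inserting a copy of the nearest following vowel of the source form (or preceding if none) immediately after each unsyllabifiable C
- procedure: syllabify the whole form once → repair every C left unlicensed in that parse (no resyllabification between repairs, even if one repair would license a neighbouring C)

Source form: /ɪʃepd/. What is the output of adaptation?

The consonants /p/, /d/ cannot be parsed into a legal (C)V(N) syllable (only a nasal (/m/, /n/, or /ŋ/) is licensed in coda position; onsets are limited to one consonant).
Each unlicensed consonant becomes the onset of a new syllable: /p/ → /pe/, /d/ → /de/.

ɪʃepede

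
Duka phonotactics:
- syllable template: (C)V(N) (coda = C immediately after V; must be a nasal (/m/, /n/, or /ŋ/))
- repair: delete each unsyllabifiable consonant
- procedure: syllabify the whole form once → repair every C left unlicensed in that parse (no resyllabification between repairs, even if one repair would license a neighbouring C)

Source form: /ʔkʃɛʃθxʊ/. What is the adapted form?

The consonants /ʔ/, /k/, /ʃ/, /θ/ cannot be parsed into a legal (C)V(N) syllable (only a nasal (/m/, /n/, or /ŋ/) is licensed in coda position; onsets are limited to one consonant).
Deleting the stranded consonants removes /ʔ/, /k/, /ʃ/, /θ/.

ʃɛxʊ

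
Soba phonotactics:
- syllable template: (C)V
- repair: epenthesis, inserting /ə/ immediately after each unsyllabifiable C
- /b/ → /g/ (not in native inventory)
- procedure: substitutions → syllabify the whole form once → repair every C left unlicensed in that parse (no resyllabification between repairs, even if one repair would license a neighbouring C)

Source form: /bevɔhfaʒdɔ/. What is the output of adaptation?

Substitution: /b/ → /g/, giving /gevɔhfaʒdɔ/.
The consonants /h/, /ʒ/ cannot be parsed into a legal (C)V syllable (no codas are permitted; onsets are limited to one consonant).
Epenthesis after each stranded consonant: /h/ → /hə/, /ʒ/ → /ʒə/.

gevɔhəfaʒədɔ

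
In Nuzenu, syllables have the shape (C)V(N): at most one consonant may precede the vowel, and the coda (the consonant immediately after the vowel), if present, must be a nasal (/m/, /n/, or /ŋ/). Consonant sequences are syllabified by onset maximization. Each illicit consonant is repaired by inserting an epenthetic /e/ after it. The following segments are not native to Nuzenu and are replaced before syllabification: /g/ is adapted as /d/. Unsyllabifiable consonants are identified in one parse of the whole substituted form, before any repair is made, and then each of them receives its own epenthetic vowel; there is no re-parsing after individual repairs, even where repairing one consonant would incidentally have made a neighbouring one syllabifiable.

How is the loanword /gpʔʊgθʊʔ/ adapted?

depeʔʊdeθʊʔe

Substitution: /g/ → /d/, giving /dpʔʊdθʊʔ/.
Syllabifying with onset maximization leaves /d/, /p/, /d/, /ʔ/ stranded (only a nasal (/m/, /n/, or /ŋ/) is licensed in coda position; onsets are limited to one consonant).
Each unlicensed consonant becomes the onset of a new syllable: /d/ → /de/, /p/ → /pe/, /d/ → /de/, /ʔ/ → /ʔe/.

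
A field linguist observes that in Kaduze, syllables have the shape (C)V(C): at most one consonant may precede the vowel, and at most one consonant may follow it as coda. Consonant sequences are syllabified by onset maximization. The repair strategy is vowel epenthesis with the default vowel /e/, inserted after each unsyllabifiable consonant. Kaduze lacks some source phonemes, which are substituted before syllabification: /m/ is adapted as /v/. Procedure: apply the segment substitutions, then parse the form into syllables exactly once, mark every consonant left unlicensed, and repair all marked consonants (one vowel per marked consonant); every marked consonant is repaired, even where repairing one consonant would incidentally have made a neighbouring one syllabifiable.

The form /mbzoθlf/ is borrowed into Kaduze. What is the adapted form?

vebezoθlefe

Substitution: /m/ → /v/, giving /vbzoθlf/.
Syllabifying with onset maximization leaves /v/, /b/, /l/, /f/ stranded (at most one coda consonant is licensed; onsets are limited to one consonant).
Epenthesis after each stranded consonant: /v/ → /ve/, /b/ → /be/, /l/ → /le/, /f/ → /fe/.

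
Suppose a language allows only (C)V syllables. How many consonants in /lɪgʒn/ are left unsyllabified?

The consonants /g/, /ʒ/, /n/ cannot be parsed into a legal (C)V syllable (no codas are permitted; onsets are limited to one consonant).

3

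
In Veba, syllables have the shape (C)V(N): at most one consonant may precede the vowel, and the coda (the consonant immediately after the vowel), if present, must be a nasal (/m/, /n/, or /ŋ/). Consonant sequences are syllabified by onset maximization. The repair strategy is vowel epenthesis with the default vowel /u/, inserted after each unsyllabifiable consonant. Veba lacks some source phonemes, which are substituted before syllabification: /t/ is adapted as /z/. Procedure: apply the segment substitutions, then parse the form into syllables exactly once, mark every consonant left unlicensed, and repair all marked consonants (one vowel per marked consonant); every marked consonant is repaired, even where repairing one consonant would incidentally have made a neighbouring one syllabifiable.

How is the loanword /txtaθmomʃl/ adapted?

Substitution: /t/ → /z/, giving /zxzaθmomʃl/.
Under (C)V(N), the unsyllabifiable consonants are /z/, /x/, /θ/, /ʃ/, /l/ (only a nasal (/m/, /n/, or /ŋ/) is licensed in coda position; onsets are limited to one consonant).
Inserting the epenthetic vowel yields /z/ → /zu/, /x/ → /xu/, /θ/ → /θu/, /ʃ/ → /ʃu/, /l/ → /lu/.

zuxuzaθumomʃulu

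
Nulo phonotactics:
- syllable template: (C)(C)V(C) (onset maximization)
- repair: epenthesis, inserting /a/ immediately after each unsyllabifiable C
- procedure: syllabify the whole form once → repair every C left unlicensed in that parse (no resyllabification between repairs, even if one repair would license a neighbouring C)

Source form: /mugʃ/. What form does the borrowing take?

Under (C)(C)V(C), the unsyllabifiable consonants are /ʃ/ (at most one coda consonant is licensed; onsets may contain at most 2 consonants).
Epenthesis after each stranded consonant: /ʃ/ → /ʃa/.

mugʃa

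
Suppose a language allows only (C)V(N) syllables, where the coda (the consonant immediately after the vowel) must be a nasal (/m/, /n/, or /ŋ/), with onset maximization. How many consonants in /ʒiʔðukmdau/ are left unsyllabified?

3

Under (C)V(N), the unsyllabifiable consonants are /ʔ/, /k/, /m/ (only a nasal (/m/, /n/, or /ŋ/) is licensed in coda position; onsets are limited to one consonant).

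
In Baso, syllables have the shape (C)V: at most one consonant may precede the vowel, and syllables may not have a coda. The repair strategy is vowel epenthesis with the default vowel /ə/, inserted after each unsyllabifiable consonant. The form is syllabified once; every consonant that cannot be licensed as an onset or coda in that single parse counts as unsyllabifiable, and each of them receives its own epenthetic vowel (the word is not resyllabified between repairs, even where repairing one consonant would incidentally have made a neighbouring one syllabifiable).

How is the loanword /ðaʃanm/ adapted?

Syllabifying with onset maximization leaves /n/, /m/ stranded (no codas are permitted; onsets are limited to one consonant).
Epenthesis after each stranded consonant: /n/ → /nə/, /m/ → /mə/.

ðaʃanəmə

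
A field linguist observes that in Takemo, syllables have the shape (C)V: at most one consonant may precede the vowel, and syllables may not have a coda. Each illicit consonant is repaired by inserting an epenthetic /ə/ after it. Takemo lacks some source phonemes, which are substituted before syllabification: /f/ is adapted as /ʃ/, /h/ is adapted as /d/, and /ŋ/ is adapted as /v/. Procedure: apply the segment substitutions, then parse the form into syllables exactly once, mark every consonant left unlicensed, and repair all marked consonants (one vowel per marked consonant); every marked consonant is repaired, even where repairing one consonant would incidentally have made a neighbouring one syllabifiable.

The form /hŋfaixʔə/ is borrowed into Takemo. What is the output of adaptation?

Substitution: /h/ → /d/, /ŋ/ → /v/, /f/ → /ʃ/, giving /dvʃaixʔə/.
The consonants /d/, /v/, /x/ cannot be parsed into a legal (C)V syllable (no codas are permitted; onsets are limited to one consonant).
Each unlicensed consonant becomes the onset of a new syllable: /d/ → /də/, /v/ → /və/, /x/ → /xə/.

dəvəʃaixəʔə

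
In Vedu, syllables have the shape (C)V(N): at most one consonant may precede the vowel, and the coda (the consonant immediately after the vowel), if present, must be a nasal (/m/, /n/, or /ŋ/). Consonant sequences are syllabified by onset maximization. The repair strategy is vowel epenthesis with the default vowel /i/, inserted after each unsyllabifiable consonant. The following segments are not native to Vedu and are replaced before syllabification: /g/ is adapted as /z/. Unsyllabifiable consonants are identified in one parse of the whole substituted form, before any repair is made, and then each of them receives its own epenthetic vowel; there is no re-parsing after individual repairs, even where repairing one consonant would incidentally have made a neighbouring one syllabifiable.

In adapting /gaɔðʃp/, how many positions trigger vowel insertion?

After substitution the input is /zaɔðʃp/.
The unsyllabifiable consonants are /ð/, /ʃ/, /p/; each receives one epenthetic vowel.

3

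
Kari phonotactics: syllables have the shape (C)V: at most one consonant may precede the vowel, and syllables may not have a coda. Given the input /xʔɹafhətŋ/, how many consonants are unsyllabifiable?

5

Under (C)V, the unsyllabifiable consonants are /x/, /ʔ/, /f/, /t/, /ŋ/ (no codas are permitted; onsets are limited to one consonant).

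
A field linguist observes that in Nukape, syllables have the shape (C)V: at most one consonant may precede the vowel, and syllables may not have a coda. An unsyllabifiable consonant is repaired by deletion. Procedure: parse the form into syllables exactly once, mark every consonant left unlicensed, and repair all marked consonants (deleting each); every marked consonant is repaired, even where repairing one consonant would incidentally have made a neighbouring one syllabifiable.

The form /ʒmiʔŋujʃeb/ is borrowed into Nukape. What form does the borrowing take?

Syllabifying with onset maximization leaves /ʒ/, /ʔ/, /j/, /b/ stranded (no codas are permitted; onsets are limited to one consonant).
Deleting the stranded consonants removes /ʒ/, /ʔ/, /j/, /b/.

miŋuʃe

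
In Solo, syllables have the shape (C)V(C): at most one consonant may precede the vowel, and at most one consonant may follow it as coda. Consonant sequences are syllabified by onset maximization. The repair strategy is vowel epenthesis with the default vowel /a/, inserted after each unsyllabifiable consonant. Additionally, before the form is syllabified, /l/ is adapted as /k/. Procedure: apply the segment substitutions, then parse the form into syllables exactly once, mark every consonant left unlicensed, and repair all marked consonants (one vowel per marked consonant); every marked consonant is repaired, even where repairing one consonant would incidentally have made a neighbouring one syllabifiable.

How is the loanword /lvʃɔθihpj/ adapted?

kavaʃɔθihpaja

Substitution: /l/ → /k/, giving /kvʃɔθihpj/.
Under (C)V(C), the unsyllabifiable consonants are /k/, /v/, /p/, /j/ (at most one coda consonant is licensed; onsets are limited to one consonant).
Each unlicensed consonant becomes the onset of a new syllable: /k/ → /ka/, /v/ → /va/, /p/ → /pa/, /j/ → /ja/.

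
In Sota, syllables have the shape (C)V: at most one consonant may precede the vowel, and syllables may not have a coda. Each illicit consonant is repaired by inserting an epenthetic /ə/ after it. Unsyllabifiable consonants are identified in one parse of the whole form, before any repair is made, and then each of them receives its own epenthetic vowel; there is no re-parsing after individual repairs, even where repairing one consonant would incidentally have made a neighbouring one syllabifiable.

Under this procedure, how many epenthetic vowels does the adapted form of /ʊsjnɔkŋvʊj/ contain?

The unsyllabifiable consonants are /s/, /j/, /k/, /ŋ/, /j/; each receives one epenthetic vowel.

5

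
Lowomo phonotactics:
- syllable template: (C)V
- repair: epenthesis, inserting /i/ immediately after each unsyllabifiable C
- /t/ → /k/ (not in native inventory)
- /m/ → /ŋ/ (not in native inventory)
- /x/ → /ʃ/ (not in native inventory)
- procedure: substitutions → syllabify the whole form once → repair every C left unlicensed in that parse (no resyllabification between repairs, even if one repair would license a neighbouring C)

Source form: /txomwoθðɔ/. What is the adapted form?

kiʃoŋiwoθiðɔ

Substitution: /t/ → /k/, /x/ → /ʃ/, /m/ → /ŋ/, giving /kʃoŋwoθðɔ/.
The consonants /k/, /ŋ/, /θ/ cannot be parsed into a legal (C)V syllable (no codas are permitted; onsets are limited to one consonant).
Each unlicensed consonant becomes the onset of a new syllable: /k/ → /ki/, /ŋ/ → /ŋi/, /θ/ → /θi/.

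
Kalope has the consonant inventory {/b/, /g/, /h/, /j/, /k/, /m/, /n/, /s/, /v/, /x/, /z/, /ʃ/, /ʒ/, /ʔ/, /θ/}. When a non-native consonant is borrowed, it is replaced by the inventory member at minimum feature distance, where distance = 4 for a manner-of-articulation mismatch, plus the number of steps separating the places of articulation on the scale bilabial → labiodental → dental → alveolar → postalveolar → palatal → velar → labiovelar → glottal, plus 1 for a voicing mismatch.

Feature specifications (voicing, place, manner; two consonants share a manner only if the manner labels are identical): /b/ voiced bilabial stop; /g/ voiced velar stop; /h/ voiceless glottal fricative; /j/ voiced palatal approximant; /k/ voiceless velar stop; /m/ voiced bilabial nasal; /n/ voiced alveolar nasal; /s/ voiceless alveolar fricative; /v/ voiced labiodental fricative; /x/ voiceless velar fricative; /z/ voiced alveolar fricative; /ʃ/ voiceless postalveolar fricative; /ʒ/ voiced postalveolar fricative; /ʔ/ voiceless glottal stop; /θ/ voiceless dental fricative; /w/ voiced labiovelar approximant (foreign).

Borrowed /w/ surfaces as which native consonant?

j

/j/ is closest: same manner (approximant), place distance 2 (labiovelar→palatal), same voicing; total 2. Next closest is /g/ at distance 5.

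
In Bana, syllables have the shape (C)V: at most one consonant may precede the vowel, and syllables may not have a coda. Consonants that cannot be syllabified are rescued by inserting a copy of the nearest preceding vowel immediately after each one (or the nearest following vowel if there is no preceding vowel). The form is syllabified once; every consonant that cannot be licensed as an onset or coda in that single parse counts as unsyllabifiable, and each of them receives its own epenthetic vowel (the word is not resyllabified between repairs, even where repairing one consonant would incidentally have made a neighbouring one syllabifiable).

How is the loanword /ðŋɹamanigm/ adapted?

ðaŋaɹamanigimi

The consonants /ð/, /ŋ/, /g/, /m/ cannot be parsed into a legal (C)V syllable (no codas are permitted; onsets are limited to one consonant).
Each unlicensed consonant becomes the onset of a new syllable: /ð/ → /ða/, /ŋ/ → /ŋa/, /g/ → /gi/, /m/ → /mi/.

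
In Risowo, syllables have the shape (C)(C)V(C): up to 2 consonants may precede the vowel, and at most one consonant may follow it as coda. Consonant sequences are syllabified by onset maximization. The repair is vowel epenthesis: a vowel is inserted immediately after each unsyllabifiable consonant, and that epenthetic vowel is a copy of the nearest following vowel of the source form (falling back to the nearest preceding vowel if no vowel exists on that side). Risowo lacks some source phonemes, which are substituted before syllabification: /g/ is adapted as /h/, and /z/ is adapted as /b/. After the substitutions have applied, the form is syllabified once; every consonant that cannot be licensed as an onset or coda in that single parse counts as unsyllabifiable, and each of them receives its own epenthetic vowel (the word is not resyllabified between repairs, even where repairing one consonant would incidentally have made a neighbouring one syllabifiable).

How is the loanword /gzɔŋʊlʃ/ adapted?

Substitution: /g/ → /h/, /z/ → /b/, giving /hbɔŋʊlʃ/.
The consonants /ʃ/ cannot be parsed into a legal (C)(C)V(C) syllable (at most one coda consonant is licensed; onsets may contain at most 2 consonants).
Each unlicensed consonant becomes the onset of a new syllable: /ʃ/ → /ʃʊ/.

hbɔŋʊlʃʊ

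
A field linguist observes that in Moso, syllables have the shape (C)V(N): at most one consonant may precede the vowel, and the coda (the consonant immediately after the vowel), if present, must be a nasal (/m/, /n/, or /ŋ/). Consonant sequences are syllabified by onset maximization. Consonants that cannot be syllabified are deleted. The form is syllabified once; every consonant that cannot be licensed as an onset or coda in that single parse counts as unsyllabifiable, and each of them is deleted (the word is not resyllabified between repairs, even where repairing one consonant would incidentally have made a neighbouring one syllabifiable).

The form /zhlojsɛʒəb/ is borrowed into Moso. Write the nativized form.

losɛʒə

Under (C)V(N), the unsyllabifiable consonants are /z/, /h/, /j/, /b/ (only a nasal (/m/, /n/, or /ŋ/) is licensed in coda position; onsets are limited to one consonant).
Each unlicensed consonant is deleted: /z/, /h/, /j/, /b/.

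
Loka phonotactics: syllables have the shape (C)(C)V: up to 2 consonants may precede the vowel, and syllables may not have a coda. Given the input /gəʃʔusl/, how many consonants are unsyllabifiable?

The consonants /s/, /l/ cannot be parsed into a legal (C)(C)V syllable (no codas are permitted; onsets may contain at most 2 consonants).

2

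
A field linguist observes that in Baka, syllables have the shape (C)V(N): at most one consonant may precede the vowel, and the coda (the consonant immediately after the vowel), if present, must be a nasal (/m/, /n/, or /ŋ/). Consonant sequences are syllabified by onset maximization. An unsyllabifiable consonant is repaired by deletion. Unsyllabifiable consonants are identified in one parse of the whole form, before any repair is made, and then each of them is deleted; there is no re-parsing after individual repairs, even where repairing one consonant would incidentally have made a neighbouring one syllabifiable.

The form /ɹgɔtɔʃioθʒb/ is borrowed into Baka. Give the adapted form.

gɔtɔʃio

Syllabifying with onset maximization leaves /ɹ/, /θ/, /ʒ/, /b/ stranded (only a nasal (/m/, /n/, or /ŋ/) is licensed in coda position; onsets are limited to one consonant).
Each unlicensed consonant is deleted: /ɹ/, /θ/, /ʒ/, /b/.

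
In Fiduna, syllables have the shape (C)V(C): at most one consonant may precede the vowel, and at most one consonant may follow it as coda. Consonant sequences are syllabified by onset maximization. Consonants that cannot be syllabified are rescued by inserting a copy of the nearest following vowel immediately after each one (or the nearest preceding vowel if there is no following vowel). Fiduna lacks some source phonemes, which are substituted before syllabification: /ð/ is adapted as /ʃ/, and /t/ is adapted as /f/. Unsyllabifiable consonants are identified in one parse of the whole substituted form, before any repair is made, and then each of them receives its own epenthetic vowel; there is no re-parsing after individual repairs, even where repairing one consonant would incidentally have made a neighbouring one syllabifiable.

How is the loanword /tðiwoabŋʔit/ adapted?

Substitution: /t/ → /f/, /ð/ → /ʃ/, giving /fʃiwoabŋʔif/.
Under (C)V(C), the unsyllabifiable consonants are /f/, /ŋ/ (at most one coda consonant is licensed; onsets are limited to one consonant).
Each unlicensed consonant becomes the onset of a new syllable: /f/ → /fi/, /ŋ/ → /ŋi/.

fiʃiwoabŋiʔif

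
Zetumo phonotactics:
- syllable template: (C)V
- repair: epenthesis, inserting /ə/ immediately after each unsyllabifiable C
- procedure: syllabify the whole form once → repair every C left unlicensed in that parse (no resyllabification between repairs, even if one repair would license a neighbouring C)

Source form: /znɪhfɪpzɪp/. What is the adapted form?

Syllabifying with onset maximization leaves /z/, /h/, /p/, /p/ stranded (no codas are permitted; onsets are limited to one consonant).
Epenthesis after each stranded consonant: /z/ → /zə/, /h/ → /hə/, /p/ → /pə/, /p/ → /pə/.

zənɪhəfɪpəzɪpə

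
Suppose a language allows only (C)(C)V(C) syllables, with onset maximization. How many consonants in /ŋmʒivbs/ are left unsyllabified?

The consonants /ŋ/, /b/, /s/ cannot be parsed into a legal (C)(C)V(C) syllable (at most one coda consonant is licensed; onsets may contain at most 2 consonants).

3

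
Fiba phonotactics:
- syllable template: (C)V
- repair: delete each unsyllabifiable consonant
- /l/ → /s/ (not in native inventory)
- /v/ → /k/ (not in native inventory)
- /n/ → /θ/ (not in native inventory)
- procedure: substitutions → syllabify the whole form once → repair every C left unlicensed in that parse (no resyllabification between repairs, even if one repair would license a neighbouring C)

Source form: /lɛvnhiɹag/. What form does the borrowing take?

sɛhiɹa

Substitution: /l/ → /s/, /v/ → /k/, /n/ → /θ/, giving /sɛkθhiɹag/.
Under (C)V, the unsyllabifiable consonants are /k/, /θ/, /g/ (no codas are permitted; onsets are limited to one consonant).
Each unlicensed consonant is deleted: /k/, /θ/, /g/.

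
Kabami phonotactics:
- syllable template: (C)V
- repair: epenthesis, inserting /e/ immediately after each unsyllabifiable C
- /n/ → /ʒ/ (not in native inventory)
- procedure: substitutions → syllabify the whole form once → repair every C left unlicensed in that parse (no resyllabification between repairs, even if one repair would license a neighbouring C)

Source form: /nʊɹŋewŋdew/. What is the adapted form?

ʒʊɹeŋeweŋedewe

Substitution: /n/ → /ʒ/, giving /ʒʊɹŋewŋdew/.
The consonants /ɹ/, /w/, /ŋ/, /w/ cannot be parsed into a legal (C)V syllable (no codas are permitted; onsets are limited to one consonant).
Epenthesis after each stranded consonant: /ɹ/ → /ɹe/, /w/ → /we/, /ŋ/ → /ŋe/, /w/ → /we/.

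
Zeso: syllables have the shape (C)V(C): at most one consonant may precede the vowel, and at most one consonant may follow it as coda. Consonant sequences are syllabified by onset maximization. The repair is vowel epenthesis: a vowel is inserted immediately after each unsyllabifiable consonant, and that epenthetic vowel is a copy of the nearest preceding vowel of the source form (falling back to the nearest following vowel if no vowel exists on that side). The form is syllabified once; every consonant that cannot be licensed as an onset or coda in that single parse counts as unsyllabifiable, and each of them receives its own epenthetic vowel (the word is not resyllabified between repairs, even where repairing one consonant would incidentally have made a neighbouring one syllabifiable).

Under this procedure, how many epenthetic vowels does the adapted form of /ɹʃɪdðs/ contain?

The unsyllabifiable consonants are /ɹ/, /ð/, /s/; each receives one epenthetic vowel.

3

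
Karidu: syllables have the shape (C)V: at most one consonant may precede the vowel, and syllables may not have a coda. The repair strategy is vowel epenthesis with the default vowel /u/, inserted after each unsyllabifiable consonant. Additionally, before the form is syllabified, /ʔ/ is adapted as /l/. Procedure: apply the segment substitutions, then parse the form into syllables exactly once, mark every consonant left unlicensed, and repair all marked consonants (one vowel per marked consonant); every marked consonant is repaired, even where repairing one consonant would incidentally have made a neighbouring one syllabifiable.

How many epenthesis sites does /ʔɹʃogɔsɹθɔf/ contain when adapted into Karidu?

After substitution the input is /lɹʃogɔsɹθɔf/.
The unsyllabifiable consonants are /l/, /ɹ/, /s/, /ɹ/, /f/; each receives one epenthetic vowel.

5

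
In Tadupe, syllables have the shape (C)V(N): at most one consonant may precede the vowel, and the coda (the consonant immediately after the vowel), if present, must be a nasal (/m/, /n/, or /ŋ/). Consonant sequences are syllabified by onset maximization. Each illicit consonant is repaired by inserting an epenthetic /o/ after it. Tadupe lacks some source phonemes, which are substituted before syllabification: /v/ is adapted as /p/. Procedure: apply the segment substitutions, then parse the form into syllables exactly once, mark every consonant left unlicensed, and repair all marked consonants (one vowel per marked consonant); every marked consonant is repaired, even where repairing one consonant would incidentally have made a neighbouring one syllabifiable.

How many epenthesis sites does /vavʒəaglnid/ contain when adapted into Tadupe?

After substitution the input is /papʒəaglnid/.
The unsyllabifiable consonants are /p/, /g/, /l/, /d/; each receives one epenthetic vowel.

4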